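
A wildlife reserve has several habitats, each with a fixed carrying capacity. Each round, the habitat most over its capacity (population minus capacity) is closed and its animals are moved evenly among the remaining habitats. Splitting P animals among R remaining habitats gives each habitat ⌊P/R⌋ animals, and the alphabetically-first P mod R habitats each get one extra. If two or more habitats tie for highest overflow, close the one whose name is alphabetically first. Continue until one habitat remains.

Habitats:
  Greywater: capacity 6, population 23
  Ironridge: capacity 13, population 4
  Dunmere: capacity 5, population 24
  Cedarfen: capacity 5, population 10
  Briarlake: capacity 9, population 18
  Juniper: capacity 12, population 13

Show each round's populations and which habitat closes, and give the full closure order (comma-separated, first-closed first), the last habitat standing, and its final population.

Round 1: Briarlake=18 Cedarfen=10 Dunmere=24 Greywater=23 Ironridge=4 Juniper=13 → close Dunmere (overflow 19)
  24÷5 = 4 each, +1 to first 4
Round 2: Briarlake=23 Cedarfen=15 Greywater=28 Ironridge=9 Juniper=17 → close Greywater (overflow 22)
  28÷4 = 7 each, +1 to first 0
Round 3: Briarlake=30 Cedarfen=22 Ironridge=16 Juniper=24 → close Briarlake (overflow 21)
  30÷3 = 10 each, +1 to first 0
Round 4: Cedarfen=32 Ironridge=26 Juniper=34 → close Cedarfen (overflow 27)
  32÷2 = 16 each, +1 to first 0
Round 5: Ironridge=42 Juniper=50 → close Juniper (overflow 38)
  50÷1 = 50 each, +1 to first 0

Closure order: Dunmere, Greywater, Briarlake, Cedarfen, Juniper
Last habitat: Ironridge with 92 animals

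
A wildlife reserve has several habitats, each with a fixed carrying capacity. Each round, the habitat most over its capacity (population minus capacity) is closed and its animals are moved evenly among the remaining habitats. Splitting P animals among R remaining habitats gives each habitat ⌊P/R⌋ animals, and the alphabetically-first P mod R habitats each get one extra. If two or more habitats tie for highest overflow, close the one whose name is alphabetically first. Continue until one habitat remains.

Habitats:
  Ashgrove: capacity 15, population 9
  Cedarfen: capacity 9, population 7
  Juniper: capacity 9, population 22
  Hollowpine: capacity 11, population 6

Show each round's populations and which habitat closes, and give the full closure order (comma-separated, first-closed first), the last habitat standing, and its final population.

Closure order: Juniper, Cedarfen, Ashgrove
Last habitat: Hollowpine with 44 animals

Round 1: Ashgrove=9 Cedarfen=7 Hollowpine=6 Juniper=22 → close Juniper (overflow 13)
  22÷3 = 7 each, +1 to first 1
Round 2: Ashgrove=17 Cedarfen=14 Hollowpine=13 → close Cedarfen (overflow 5)
  14÷2 = 7 each, +1 to first 0
Round 3: Ashgrove=24 Hollowpine=20 → close Ashgrove (overflow 9)
  24÷1 = 24 each, +1 to first 0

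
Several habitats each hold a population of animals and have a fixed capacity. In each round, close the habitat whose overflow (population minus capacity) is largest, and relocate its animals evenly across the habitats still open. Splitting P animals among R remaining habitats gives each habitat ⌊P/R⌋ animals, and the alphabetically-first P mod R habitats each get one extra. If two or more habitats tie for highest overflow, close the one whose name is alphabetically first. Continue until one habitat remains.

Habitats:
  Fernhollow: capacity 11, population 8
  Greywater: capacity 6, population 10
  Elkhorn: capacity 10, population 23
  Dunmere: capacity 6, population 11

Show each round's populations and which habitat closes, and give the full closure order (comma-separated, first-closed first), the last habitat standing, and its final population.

Closure order: Elkhorn, Dunmere, Greywater
Last habitat: Fernhollow with 52 animals

Round 1: Dunmere=11 Elkhorn=23 Fernhollow=8 Greywater=10 → close Elkhorn (overflow 13)
  23÷3 = 7 each, +1 to first 2
Round 2: Dunmere=19 Fernhollow=16 Greywater=17 → close Dunmere (overflow 13)
  19÷2 = 9 each, +1 to first 1
Round 3: Fernhollow=26 Greywater=26 → close Greywater (overflow 20)
  26÷1 = 26 each, +1 to first 0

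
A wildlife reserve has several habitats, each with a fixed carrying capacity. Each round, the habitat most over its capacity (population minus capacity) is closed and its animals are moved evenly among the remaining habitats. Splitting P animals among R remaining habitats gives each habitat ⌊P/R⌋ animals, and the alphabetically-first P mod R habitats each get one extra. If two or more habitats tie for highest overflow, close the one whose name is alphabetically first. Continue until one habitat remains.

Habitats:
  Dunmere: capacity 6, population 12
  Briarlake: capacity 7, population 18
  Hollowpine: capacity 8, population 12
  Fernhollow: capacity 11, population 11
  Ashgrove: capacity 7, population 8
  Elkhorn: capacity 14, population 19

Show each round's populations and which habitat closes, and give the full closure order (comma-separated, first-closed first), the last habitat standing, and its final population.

Closure order: Briarlake, Dunmere, Elkhorn, Hollowpine, Ashgrove
Last habitat: Fernhollow with 80 animals

Round 1: Ashgrove=8 Briarlake=18 Dunmere=12 Elkhorn=19 Fernhollow=11 Hollowpine=12 → close Briarlake (overflow 11)
  18÷5 = 3 each, +1 to first 3
Round 2: Ashgrove=12 Dunmere=16 Elkhorn=23 Fernhollow=14 Hollowpine=15 → close Dunmere (overflow 10)
  16÷4 = 4 each, +1 to first 0
Round 3: Ashgrove=16 Elkhorn=27 Fernhollow=18 Hollowpine=19 → close Elkhorn (overflow 13)
  27÷3 = 9 each, +1 to first 0
Round 4: Ashgrove=25 Fernhollow=27 Hollowpine=28 → close Hollowpine (overflow 20)
  28÷2 = 14 each, +1 to first 0
Round 5: Ashgrove=39 Fernhollow=41 → close Ashgrove (overflow 32)
  39÷1 = 39 each, +1 to first 0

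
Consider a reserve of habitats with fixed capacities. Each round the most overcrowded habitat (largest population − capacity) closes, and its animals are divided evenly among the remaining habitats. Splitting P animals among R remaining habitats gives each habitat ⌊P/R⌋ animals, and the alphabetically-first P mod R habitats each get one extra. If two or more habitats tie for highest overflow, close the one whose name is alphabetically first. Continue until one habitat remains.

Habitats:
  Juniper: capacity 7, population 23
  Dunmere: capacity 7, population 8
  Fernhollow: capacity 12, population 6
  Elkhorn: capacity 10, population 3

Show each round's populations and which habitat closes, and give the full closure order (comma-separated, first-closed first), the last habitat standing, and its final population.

Closure order: Juniper, Dunmere, Elkhorn
Last habitat: Fernhollow with 40 animals

Round 1: Dunmere=8 Elkhorn=3 Fernhollow=6 Juniper=23 → close Juniper (overflow 16)
  23÷3 = 7 each, +1 to first 2
Round 2: Dunmere=16 Elkhorn=11 Fernhollow=13 → close Dunmere (overflow 9)
  16÷2 = 8 each, +1 to first 0
Round 3: Elkhorn=19 Fernhollow=21 → close Elkhorn (overflow 9)
  19÷1 = 19 each, +1 to first 0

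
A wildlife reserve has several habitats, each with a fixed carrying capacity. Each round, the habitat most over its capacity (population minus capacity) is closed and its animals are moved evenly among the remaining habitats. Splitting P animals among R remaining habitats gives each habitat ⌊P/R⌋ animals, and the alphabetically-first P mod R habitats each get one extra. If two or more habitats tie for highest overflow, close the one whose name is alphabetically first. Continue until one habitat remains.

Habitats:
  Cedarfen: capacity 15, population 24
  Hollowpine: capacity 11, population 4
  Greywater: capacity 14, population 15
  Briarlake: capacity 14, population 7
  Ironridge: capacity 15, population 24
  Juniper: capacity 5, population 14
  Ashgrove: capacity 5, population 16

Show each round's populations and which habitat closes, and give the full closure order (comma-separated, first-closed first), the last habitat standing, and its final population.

Round 1: Ashgrove=16 Briarlake=7 Cedarfen=24 Greywater=15 Hollowpine=4 Ironridge=24 Juniper=14 → close Ashgrove (overflow 11)
  16÷6 = 2 each, +1 to first 4
Round 2: Briarlake=10 Cedarfen=27 Greywater=18 Hollowpine=7 Ironridge=26 Juniper=16 → close Cedarfen (overflow 12)
  27÷5 = 5 each, +1 to first 2
Round 3: Briarlake=16 Greywater=24 Hollowpine=12 Ironridge=31 Juniper=21 → close Ironridge (overflow 16)
  31÷4 = 7 each, +1 to first 3
Round 4: Briarlake=24 Greywater=32 Hollowpine=20 Juniper=28 → close Juniper (overflow 23)
  28÷3 = 9 each, +1 to first 1
Round 5: Briarlake=34 Greywater=41 Hollowpine=29 → close Greywater (overflow 27)
  41÷2 = 20 each, +1 to first 1
Round 6: Briarlake=55 Hollowpine=49 → close Briarlake (overflow 41)
  55÷1 = 55 each, +1 to first 0

Closure order: Ashgrove, Cedarfen, Ironridge, Juniper, Greywater, Briarlake
Last habitat: Hollowpine with 104 animals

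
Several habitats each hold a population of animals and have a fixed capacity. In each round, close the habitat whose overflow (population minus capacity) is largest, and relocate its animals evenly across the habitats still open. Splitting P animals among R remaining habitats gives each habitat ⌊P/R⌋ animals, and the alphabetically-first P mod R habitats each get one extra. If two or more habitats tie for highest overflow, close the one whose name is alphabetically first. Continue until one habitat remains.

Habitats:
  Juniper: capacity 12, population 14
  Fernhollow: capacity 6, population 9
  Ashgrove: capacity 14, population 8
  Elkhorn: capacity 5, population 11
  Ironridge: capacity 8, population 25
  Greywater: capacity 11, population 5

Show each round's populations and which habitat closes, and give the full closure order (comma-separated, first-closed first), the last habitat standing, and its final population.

Closure order: Ironridge, Elkhorn, Fernhollow, Juniper, Ashgrove
Last habitat: Greywater with 72 animals

Round 1: Ashgrove=8 Elkhorn=11 Fernhollow=9 Greywater=5 Ironridge=25 Juniper=14 → close Ironridge (overflow 17)
  25÷5 = 5 each, +1 to first 0
Round 2: Ashgrove=13 Elkhorn=16 Fernhollow=14 Greywater=10 Juniper=19 → close Elkhorn (overflow 11)
  16÷4 = 4 each, +1 to first 0
Round 3: Ashgrove=17 Fernhollow=18 Greywater=14 Juniper=23 → close Fernhollow (overflow 12)
  18÷3 = 6 each, +1 to first 0
Round 4: Ashgrove=23 Greywater=20 Juniper=29 → close Juniper (overflow 17)
  29÷2 = 14 each, +1 to first 1
Round 5: Ashgrove=38 Greywater=34 → close Ashgrove (overflow 24)
  38÷1 = 38 each, +1 to first 0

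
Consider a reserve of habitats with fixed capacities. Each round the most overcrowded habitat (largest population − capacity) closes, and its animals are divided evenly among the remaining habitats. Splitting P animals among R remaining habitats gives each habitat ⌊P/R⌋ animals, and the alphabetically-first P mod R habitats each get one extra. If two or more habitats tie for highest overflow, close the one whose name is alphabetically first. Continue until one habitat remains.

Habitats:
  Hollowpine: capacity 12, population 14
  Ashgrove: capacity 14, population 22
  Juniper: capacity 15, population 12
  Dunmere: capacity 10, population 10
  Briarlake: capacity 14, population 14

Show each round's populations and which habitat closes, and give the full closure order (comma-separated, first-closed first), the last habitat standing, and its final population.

Round 1: Ashgrove=22 Briarlake=14 Dunmere=10 Hollowpine=14 Juniper=12 → close Ashgrove (overflow 8)
  22÷4 = 5 each, +1 to first 2
Round 2: Briarlake=20 Dunmere=16 Hollowpine=19 Juniper=17 → close Hollowpine (overflow 7)
  19÷3 = 6 each, +1 to first 1
Round 3: Briarlake=27 Dunmere=22 Juniper=23 → close Briarlake (overflow 13)
  27÷2 = 13 each, +1 to first 1
Round 4: Dunmere=36 Juniper=36 → close Dunmere (overflow 26)
  36÷1 = 36 each, +1 to first 0

Closure order: Ashgrove, Hollowpine, Briarlake, Dunmere
Last habitat: Juniper with 72 animals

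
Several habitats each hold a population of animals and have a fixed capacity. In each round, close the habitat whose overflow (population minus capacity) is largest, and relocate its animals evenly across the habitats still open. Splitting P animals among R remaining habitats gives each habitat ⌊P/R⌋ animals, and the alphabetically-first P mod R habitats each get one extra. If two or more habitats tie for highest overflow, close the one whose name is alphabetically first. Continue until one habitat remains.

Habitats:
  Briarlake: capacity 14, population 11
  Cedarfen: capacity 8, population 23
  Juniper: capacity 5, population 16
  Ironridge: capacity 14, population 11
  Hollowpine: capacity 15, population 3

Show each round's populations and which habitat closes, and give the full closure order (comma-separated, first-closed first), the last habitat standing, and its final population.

Closure order: Cedarfen, Juniper, Briarlake, Ironridge
Last habitat: Hollowpine with 64 animals

Round 1: Briarlake=11 Cedarfen=23 Hollowpine=3 Ironridge=11 Juniper=16 → close Cedarfen (overflow 15)
  23÷4 = 5 each, +1 to first 3
Round 2: Briarlake=17 Hollowpine=9 Ironridge=17 Juniper=21 → close Juniper (overflow 16)
  21÷3 = 7 each, +1 to first 0
Round 3: Briarlake=24 Hollowpine=16 Ironridge=24 → close Briarlake (overflow 10)
  24÷2 = 12 each, +1 to first 0
Round 4: Hollowpine=28 Ironridge=36 → close Ironridge (overflow 22)
  36÷1 = 36 each, +1 to first 0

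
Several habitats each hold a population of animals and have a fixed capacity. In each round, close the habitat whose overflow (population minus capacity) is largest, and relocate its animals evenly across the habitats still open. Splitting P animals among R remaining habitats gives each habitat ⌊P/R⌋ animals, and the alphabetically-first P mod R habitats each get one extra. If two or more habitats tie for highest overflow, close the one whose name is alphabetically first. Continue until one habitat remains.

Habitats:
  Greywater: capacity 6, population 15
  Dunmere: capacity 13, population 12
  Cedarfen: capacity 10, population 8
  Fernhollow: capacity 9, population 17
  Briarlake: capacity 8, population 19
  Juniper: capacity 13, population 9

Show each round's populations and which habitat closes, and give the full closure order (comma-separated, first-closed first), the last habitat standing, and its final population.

Closure order: Briarlake, Greywater, Fernhollow, Dunmere, Cedarfen
Last habitat: Juniper with 80 animals

Round 1: Briarlake=19 Cedarfen=8 Dunmere=12 Fernhollow=17 Greywater=15 Juniper=9 → close Briarlake (overflow 11)
  19÷5 = 3 each, +1 to first 4
Round 2: Cedarfen=12 Dunmere=16 Fernhollow=21 Greywater=19 Juniper=12 → close Greywater (overflow 13)
  19÷4 = 4 each, +1 to first 3
Round 3: Cedarfen=17 Dunmere=21 Fernhollow=26 Juniper=16 → close Fernhollow (overflow 17)
  26÷3 = 8 each, +1 to first 2
Round 4: Cedarfen=26 Dunmere=30 Juniper=24 → close Dunmere (overflow 17)
  30÷2 = 15 each, +1 to first 0
Round 5: Cedarfen=41 Juniper=39 → close Cedarfen (overflow 31)
  41÷1 = 41 each, +1 to first 0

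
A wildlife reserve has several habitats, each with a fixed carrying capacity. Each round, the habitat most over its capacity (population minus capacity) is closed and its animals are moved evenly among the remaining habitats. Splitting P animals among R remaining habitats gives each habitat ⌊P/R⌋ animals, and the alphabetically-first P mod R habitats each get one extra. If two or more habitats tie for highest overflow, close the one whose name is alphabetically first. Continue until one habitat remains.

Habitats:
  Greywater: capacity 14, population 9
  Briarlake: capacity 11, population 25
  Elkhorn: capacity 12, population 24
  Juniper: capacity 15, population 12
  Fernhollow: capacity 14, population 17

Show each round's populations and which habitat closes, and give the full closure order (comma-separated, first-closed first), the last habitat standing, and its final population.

Round 1: Briarlake=25 Elkhorn=24 Fernhollow=17 Greywater=9 Juniper=12 → close Briarlake (overflow 14)
  25÷4 = 6 each, +1 to first 1
Round 2: Elkhorn=31 Fernhollow=23 Greywater=15 Juniper=18 → close Elkhorn (overflow 19)
  31÷3 = 10 each, +1 to first 1
Round 3: Fernhollow=34 Greywater=25 Juniper=28 → close Fernhollow (overflow 20)
  34÷2 = 17 each, +1 to first 0
Round 4: Greywater=42 Juniper=45 → close Juniper (overflow 30)
  45÷1 = 45 each, +1 to first 0

Closure order: Briarlake, Elkhorn, Fernhollow, Juniper
Last habitat: Greywater with 87 animals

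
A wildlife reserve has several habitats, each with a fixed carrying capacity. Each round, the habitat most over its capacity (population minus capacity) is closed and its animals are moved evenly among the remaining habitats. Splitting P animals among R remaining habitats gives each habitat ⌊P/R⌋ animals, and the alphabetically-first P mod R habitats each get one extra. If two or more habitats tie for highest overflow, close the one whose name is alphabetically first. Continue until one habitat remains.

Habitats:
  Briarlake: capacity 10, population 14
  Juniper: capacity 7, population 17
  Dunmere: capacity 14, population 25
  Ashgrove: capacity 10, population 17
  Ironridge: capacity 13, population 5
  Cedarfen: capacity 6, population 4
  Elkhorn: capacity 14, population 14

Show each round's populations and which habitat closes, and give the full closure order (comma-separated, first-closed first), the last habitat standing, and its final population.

Closure order: Dunmere, Juniper, Ashgrove, Briarlake, Elkhorn, Cedarfen
Last habitat: Ironridge with 96 animals

Round 1: Ashgrove=17 Briarlake=14 Cedarfen=4 Dunmere=25 Elkhorn=14 Ironridge=5 Juniper=17 → close Dunmere (overflow 11)
  25÷6 = 4 each, +1 to first 1
Round 2: Ashgrove=22 Briarlake=18 Cedarfen=8 Elkhorn=18 Ironridge=9 Juniper=21 → close Juniper (overflow 14)
  21÷5 = 4 each, +1 to first 1
Round 3: Ashgrove=27 Briarlake=22 Cedarfen=12 Elkhorn=22 Ironridge=13 → close Ashgrove (overflow 17)
  27÷4 = 6 each, +1 to first 3
Round 4: Briarlake=29 Cedarfen=19 Elkhorn=29 Ironridge=19 → close Briarlake (overflow 19)
  29÷3 = 9 each, +1 to first 2
Round 5: Cedarfen=29 Elkhorn=39 Ironridge=28 → close Elkhorn (overflow 25)
  39÷2 = 19 each, +1 to first 1
Round 6: Cedarfen=49 Ironridge=47 → close Cedarfen (overflow 43)
  49÷1 = 49 each, +1 to first 0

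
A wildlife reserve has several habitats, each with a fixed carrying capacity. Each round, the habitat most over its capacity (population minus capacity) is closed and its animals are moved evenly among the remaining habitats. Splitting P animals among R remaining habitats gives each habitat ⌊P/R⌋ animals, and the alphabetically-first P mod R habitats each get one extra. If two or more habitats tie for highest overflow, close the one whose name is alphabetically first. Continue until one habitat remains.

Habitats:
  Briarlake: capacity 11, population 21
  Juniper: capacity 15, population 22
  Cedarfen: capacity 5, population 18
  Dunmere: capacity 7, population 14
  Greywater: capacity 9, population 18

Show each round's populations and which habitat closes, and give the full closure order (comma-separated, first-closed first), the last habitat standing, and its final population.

Round 1: Briarlake=21 Cedarfen=18 Dunmere=14 Greywater=18 Juniper=22 → close Cedarfen (overflow 13)
  18÷4 = 4 each, +1 to first 2
Round 2: Briarlake=26 Dunmere=19 Greywater=22 Juniper=26 → close Briarlake (overflow 15)
  26÷3 = 8 each, +1 to first 2
Round 3: Dunmere=28 Greywater=31 Juniper=34 → close Greywater (overflow 22)
  31÷2 = 15 each, +1 to first 1
Round 4: Dunmere=44 Juniper=49 → close Dunmere (overflow 37)
  44÷1 = 44 each, +1 to first 0

Closure order: Cedarfen, Briarlake, Greywater, Dunmere
Last habitat: Juniper with 93 animals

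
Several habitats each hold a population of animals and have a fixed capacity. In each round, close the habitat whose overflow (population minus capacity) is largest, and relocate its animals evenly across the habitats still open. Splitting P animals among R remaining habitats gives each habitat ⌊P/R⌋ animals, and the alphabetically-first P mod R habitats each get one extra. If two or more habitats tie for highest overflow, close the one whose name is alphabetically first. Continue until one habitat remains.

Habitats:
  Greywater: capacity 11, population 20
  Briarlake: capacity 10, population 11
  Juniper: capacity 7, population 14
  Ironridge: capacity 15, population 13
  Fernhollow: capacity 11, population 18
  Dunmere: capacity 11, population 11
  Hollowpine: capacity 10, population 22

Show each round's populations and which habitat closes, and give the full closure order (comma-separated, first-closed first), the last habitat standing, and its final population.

Closure order: Hollowpine, Greywater, Fernhollow, Juniper, Briarlake, Dunmere
Last habitat: Ironridge with 109 animals

Round 1: Briarlake=11 Dunmere=11 Fernhollow=18 Greywater=20 Hollowpine=22 Ironridge=13 Juniper=14 → close Hollowpine (overflow 12)
  22÷6 = 3 each, +1 to first 4
Round 2: Briarlake=15 Dunmere=15 Fernhollow=22 Greywater=24 Ironridge=16 Juniper=17 → close Greywater (overflow 13)
  24÷5 = 4 each, +1 to first 4
Round 3: Briarlake=20 Dunmere=20 Fernhollow=27 Ironridge=21 Juniper=21 → close Fernhollow (overflow 16)
  27÷4 = 6 each, +1 to first 3
Round 4: Briarlake=27 Dunmere=27 Ironridge=28 Juniper=27 → close Juniper (overflow 20)
  27÷3 = 9 each, +1 to first 0
Round 5: Briarlake=36 Dunmere=36 Ironridge=37 → close Briarlake (overflow 26)
  36÷2 = 18 each, +1 to first 0
Round 6: Dunmere=54 Ironridge=55 → close Dunmere (overflow 43)
  54÷1 = 54 each, +1 to first 0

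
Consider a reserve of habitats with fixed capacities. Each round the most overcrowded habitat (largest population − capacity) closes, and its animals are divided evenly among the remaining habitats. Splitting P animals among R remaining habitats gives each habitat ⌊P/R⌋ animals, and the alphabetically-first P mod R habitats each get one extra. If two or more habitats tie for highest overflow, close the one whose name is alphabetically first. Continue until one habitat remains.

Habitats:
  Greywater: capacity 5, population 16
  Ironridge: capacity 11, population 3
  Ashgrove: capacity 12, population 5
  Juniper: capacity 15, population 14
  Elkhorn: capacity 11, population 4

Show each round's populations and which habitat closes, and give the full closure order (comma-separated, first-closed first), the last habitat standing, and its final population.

Closure order: Greywater, Juniper, Ashgrove, Elkhorn
Last habitat: Ironridge with 42 animals

Round 1: Ashgrove=5 Elkhorn=4 Greywater=16 Ironridge=3 Juniper=14 → close Greywater (overflow 11)
  16÷4 = 4 each, +1 to first 0
Round 2: Ashgrove=9 Elkhorn=8 Ironridge=7 Juniper=18 → close Juniper (overflow 3)
  18÷3 = 6 each, +1 to first 0
Round 3: Ashgrove=15 Elkhorn=14 Ironridge=13 → close Ashgrove (overflow 3)
  15÷2 = 7 each, +1 to first 1
Round 4: Elkhorn=22 Ironridge=20 → close Elkhorn (overflow 11)
  22÷1 = 22 each, +1 to first 0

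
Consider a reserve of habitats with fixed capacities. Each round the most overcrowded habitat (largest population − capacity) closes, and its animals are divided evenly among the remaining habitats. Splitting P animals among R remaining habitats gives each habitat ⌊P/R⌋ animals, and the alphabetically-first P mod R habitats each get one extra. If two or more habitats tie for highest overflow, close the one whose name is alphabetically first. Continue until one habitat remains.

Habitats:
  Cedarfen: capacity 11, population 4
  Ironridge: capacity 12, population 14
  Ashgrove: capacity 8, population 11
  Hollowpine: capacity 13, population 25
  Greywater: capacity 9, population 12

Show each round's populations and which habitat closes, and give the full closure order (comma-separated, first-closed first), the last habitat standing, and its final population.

Closure order: Hollowpine, Ashgrove, Greywater, Ironridge
Last habitat: Cedarfen with 66 animals

Round 1: Ashgrove=11 Cedarfen=4 Greywater=12 Hollowpine=25 Ironridge=14 → close Hollowpine (overflow 12)
  25÷4 = 6 each, +1 to first 1
Round 2: Ashgrove=18 Cedarfen=10 Greywater=18 Ironridge=20 → close Ashgrove (overflow 10)
  18÷3 = 6 each, +1 to first 0
Round 3: Cedarfen=16 Greywater=24 Ironridge=26 → close Greywater (overflow 15)
  24÷2 = 12 each, +1 to first 0
Round 4: Cedarfen=28 Ironridge=38 → close Ironridge (overflow 26)
  38÷1 = 38 each, +1 to first 0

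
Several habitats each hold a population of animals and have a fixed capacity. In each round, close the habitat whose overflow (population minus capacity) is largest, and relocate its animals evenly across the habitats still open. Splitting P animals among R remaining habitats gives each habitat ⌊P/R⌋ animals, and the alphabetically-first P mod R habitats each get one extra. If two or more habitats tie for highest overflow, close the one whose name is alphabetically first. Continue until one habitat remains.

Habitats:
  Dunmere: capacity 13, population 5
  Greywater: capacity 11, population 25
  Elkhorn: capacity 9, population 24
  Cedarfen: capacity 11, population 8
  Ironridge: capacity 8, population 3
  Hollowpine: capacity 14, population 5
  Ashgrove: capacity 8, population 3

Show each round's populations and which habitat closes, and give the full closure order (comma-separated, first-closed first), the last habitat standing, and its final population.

Round 1: Ashgrove=3 Cedarfen=8 Dunmere=5 Elkhorn=24 Greywater=25 Hollowpine=5 Ironridge=3 → close Elkhorn (overflow 15)
  24÷6 = 4 each, +1 to first 0
Round 2: Ashgrove=7 Cedarfen=12 Dunmere=9 Greywater=29 Hollowpine=9 Ironridge=7 → close Greywater (overflow 18)
  29÷5 = 5 each, +1 to first 4
Round 3: Ashgrove=13 Cedarfen=18 Dunmere=15 Hollowpine=15 Ironridge=12 → close Cedarfen (overflow 7)
  18÷4 = 4 each, +1 to first 2
Round 4: Ashgrove=18 Dunmere=20 Hollowpine=19 Ironridge=16 → close Ashgrove (overflow 10)
  18÷3 = 6 each, +1 to first 0
Round 5: Dunmere=26 Hollowpine=25 Ironridge=22 → close Ironridge (overflow 14)
  22÷2 = 11 each, +1 to first 0
Round 6: Dunmere=37 Hollowpine=36 → close Dunmere (overflow 24)
  37÷1 = 37 each, +1 to first 0

Closure order: Elkhorn, Greywater, Cedarfen, Ashgrove, Ironridge, Dunmere
Last habitat: Hollowpine with 73 animals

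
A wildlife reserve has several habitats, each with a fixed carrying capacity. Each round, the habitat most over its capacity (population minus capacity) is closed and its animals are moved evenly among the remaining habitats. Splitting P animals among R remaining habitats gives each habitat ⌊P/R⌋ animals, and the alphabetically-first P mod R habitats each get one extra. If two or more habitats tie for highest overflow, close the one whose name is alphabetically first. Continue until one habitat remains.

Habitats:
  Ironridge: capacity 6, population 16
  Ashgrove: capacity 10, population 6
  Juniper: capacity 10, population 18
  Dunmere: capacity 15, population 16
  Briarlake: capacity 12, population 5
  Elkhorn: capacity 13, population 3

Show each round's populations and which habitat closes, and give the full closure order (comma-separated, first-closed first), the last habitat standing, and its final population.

Round 1: Ashgrove=6 Briarlake=5 Dunmere=16 Elkhorn=3 Ironridge=16 Juniper=18 → close Ironridge (overflow 10)
  16÷5 = 3 each, +1 to first 1
Round 2: Ashgrove=10 Briarlake=8 Dunmere=19 Elkhorn=6 Juniper=21 → close Juniper (overflow 11)
  21÷4 = 5 each, +1 to first 1
Round 3: Ashgrove=16 Briarlake=13 Dunmere=24 Elkhorn=11 → close Dunmere (overflow 9)
  24÷3 = 8 each, +1 to first 0
Round 4: Ashgrove=24 Briarlake=21 Elkhorn=19 → close Ashgrove (overflow 14)
  24÷2 = 12 each, +1 to first 0
Round 5: Briarlake=33 Elkhorn=31 → close Briarlake (overflow 21)
  33÷1 = 33 each, +1 to first 0

Closure order: Ironridge, Juniper, Dunmere, Ashgrove, Briarlake
Last habitat: Elkhorn with 64 animals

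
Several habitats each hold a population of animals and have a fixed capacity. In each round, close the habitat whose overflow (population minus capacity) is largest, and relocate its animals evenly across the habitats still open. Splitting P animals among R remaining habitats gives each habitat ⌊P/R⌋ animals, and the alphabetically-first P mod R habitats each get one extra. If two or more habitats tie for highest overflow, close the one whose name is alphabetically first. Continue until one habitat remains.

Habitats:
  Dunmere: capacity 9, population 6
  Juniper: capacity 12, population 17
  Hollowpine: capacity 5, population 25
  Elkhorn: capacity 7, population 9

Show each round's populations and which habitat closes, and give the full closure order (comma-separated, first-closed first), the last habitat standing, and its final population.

Round 1: Dunmere=6 Elkhorn=9 Hollowpine=25 Juniper=17 → close Hollowpine (overflow 20)
  25÷3 = 8 each, +1 to first 1
Round 2: Dunmere=15 Elkhorn=17 Juniper=25 → close Juniper (overflow 13)
  25÷2 = 12 each, +1 to first 1
Round 3: Dunmere=28 Elkhorn=29 → close Elkhorn (overflow 22)
  29÷1 = 29 each, +1 to first 0

Closure order: Hollowpine, Juniper, Elkhorn
Last habitat: Dunmere with 57 animals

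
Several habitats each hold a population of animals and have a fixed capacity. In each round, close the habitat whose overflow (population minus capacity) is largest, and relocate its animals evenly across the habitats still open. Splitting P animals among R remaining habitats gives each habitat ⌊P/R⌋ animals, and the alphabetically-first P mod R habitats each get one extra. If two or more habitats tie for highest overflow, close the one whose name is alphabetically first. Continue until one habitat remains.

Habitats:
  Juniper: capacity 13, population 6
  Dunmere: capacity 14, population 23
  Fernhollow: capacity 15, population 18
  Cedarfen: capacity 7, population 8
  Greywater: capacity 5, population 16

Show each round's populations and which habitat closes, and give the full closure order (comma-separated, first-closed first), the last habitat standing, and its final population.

Round 1: Cedarfen=8 Dunmere=23 Fernhollow=18 Greywater=16 Juniper=6 → close Greywater (overflow 11)
  16÷4 = 4 each, +1 to first 0
Round 2: Cedarfen=12 Dunmere=27 Fernhollow=22 Juniper=10 → close Dunmere (overflow 13)
  27÷3 = 9 each, +1 to first 0
Round 3: Cedarfen=21 Fernhollow=31 Juniper=19 → close Fernhollow (overflow 16)
  31÷2 = 15 each, +1 to first 1
Round 4: Cedarfen=37 Juniper=34 → close Cedarfen (overflow 30)
  37÷1 = 37 each, +1 to first 0

Closure order: Greywater, Dunmere, Fernhollow, Cedarfen
Last habitat: Juniper with 71 animals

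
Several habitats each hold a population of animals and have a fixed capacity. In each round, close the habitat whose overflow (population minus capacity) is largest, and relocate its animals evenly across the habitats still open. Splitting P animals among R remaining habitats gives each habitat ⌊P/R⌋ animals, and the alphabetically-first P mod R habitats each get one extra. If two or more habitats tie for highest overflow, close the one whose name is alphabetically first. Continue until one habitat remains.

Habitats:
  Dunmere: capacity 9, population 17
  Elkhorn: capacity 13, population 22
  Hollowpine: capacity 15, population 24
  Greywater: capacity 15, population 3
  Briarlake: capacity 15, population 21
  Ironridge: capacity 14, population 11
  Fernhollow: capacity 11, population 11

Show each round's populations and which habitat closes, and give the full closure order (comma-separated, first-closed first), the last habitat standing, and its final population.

Round 1: Briarlake=21 Dunmere=17 Elkhorn=22 Fernhollow=11 Greywater=3 Hollowpine=24 Ironridge=11 → close Elkhorn (overflow 9)
  22÷6 = 3 each, +1 to first 4
Round 2: Briarlake=25 Dunmere=21 Fernhollow=15 Greywater=7 Hollowpine=27 Ironridge=14 → close Dunmere (overflow 12)
  21÷5 = 4 each, +1 to first 1
Round 3: Briarlake=30 Fernhollow=19 Greywater=11 Hollowpine=31 Ironridge=18 → close Hollowpine (overflow 16)
  31÷4 = 7 each, +1 to first 3
Round 4: Briarlake=38 Fernhollow=27 Greywater=19 Ironridge=25 → close Briarlake (overflow 23)
  38÷3 = 12 each, +1 to first 2
Round 5: Fernhollow=40 Greywater=32 Ironridge=37 → close Fernhollow (overflow 29)
  40÷2 = 20 each, +1 to first 0
Round 6: Greywater=52 Ironridge=57 → close Ironridge (overflow 43)
  57÷1 = 57 each, +1 to first 0

Closure order: Elkhorn, Dunmere, Hollowpine, Briarlake, Fernhollow, Ironridge
Last habitat: Greywater with 109 animals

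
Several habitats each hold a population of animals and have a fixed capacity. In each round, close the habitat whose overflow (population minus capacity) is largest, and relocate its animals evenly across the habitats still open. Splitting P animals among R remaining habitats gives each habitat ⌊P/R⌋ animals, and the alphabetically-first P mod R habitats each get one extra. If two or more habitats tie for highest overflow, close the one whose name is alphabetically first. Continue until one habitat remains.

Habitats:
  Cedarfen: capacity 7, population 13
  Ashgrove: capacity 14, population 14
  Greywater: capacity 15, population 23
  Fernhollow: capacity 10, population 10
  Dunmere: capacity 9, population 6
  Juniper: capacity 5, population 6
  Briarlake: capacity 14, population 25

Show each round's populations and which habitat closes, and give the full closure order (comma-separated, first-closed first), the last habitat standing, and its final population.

Round 1: Ashgrove=14 Briarlake=25 Cedarfen=13 Dunmere=6 Fernhollow=10 Greywater=23 Juniper=6 → close Briarlake (overflow 11)
  25÷6 = 4 each, +1 to first 1
Round 2: Ashgrove=19 Cedarfen=17 Dunmere=10 Fernhollow=14 Greywater=27 Juniper=10 → close Greywater (overflow 12)
  27÷5 = 5 each, +1 to first 2
Round 3: Ashgrove=25 Cedarfen=23 Dunmere=15 Fernhollow=19 Juniper=15 → close Cedarfen (overflow 16)
  23÷4 = 5 each, +1 to first 3
Round 4: Ashgrove=31 Dunmere=21 Fernhollow=25 Juniper=20 → close Ashgrove (overflow 17)
  31÷3 = 10 each, +1 to first 1
Round 5: Dunmere=32 Fernhollow=35 Juniper=30 → close Fernhollow (overflow 25)
  35÷2 = 17 each, +1 to first 1
Round 6: Dunmere=50 Juniper=47 → close Juniper (overflow 42)
  47÷1 = 47 each, +1 to first 0

Closure order: Briarlake, Greywater, Cedarfen, Ashgrove, Fernhollow, Juniper
Last habitat: Dunmere with 97 animals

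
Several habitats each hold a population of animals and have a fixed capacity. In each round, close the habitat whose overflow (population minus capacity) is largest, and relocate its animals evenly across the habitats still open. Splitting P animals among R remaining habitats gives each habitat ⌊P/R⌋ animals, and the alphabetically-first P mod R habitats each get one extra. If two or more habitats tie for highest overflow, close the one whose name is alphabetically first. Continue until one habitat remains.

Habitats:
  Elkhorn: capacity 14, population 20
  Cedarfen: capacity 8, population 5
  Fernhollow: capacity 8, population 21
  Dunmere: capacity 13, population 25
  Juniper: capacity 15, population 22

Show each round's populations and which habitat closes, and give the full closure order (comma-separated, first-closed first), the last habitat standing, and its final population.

Round 1: Cedarfen=5 Dunmere=25 Elkhorn=20 Fernhollow=21 Juniper=22 → close Fernhollow (overflow 13)
  21÷4 = 5 each, +1 to first 1
Round 2: Cedarfen=11 Dunmere=30 Elkhorn=25 Juniper=27 → close Dunmere (overflow 17)
  30÷3 = 10 each, +1 to first 0
Round 3: Cedarfen=21 Elkhorn=35 Juniper=37 → close Juniper (overflow 22)
  37÷2 = 18 each, +1 to first 1
Round 4: Cedarfen=40 Elkhorn=53 → close Elkhorn (overflow 39)
  53÷1 = 53 each, +1 to first 0

Closure order: Fernhollow, Dunmere, Juniper, Elkhorn
Last habitat: Cedarfen with 93 animals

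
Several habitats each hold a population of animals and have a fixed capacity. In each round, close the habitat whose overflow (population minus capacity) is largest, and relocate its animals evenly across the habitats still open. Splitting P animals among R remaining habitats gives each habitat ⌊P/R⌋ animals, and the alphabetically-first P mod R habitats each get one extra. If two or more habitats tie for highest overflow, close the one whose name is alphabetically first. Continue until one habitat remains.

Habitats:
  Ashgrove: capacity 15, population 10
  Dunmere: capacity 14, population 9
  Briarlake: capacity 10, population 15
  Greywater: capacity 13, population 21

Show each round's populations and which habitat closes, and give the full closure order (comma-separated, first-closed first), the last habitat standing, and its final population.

Round 1: Ashgrove=10 Briarlake=15 Dunmere=9 Greywater=21 → close Greywater (overflow 8)
  21÷3 = 7 each, +1 to first 0
Round 2: Ashgrove=17 Briarlake=22 Dunmere=16 → close Briarlake (overflow 12)
  22÷2 = 11 each, +1 to first 0
Round 3: Ashgrove=28 Dunmere=27 → close Ashgrove (overflow 13)
  28÷1 = 28 each, +1 to first 0

Closure order: Greywater, Briarlake, Ashgrove
Last habitat: Dunmere with 55 animals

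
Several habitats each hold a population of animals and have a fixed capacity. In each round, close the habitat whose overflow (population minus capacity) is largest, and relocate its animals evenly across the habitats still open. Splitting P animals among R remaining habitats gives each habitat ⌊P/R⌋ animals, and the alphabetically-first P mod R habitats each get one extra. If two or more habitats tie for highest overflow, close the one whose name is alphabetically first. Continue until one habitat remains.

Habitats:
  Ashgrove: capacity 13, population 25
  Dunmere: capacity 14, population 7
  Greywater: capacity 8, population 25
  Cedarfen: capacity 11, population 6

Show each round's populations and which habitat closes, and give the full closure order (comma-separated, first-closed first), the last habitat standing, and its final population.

Closure order: Greywater, Ashgrove, Cedarfen
Last habitat: Dunmere with 63 animals

Round 1: Ashgrove=25 Cedarfen=6 Dunmere=7 Greywater=25 → close Greywater (overflow 17)
  25÷3 = 8 each, +1 to first 1
Round 2: Ashgrove=34 Cedarfen=14 Dunmere=15 → close Ashgrove (overflow 21)
  34÷2 = 17 each, +1 to first 0
Round 3: Cedarfen=31 Dunmere=32 → close Cedarfen (overflow 20)
  31÷1 = 31 each, +1 to first 0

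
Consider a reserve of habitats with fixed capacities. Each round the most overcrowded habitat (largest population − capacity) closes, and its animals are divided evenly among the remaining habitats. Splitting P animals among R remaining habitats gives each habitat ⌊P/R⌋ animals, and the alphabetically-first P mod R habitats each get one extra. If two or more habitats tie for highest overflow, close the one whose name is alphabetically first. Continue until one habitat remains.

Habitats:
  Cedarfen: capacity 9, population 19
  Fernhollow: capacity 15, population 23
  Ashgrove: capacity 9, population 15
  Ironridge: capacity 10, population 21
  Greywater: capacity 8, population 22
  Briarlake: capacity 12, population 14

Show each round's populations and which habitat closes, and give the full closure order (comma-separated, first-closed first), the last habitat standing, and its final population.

Round 1: Ashgrove=15 Briarlake=14 Cedarfen=19 Fernhollow=23 Greywater=22 Ironridge=21 → close Greywater (overflow 14)
  22÷5 = 4 each, +1 to first 2
Round 2: Ashgrove=20 Briarlake=19 Cedarfen=23 Fernhollow=27 Ironridge=25 → close Ironridge (overflow 15)
  25÷4 = 6 each, +1 to first 1
Round 3: Ashgrove=27 Briarlake=25 Cedarfen=29 Fernhollow=33 → close Cedarfen (overflow 20)
  29÷3 = 9 each, +1 to first 2
Round 4: Ashgrove=37 Briarlake=35 Fernhollow=42 → close Ashgrove (overflow 28)
  37÷2 = 18 each, +1 to first 1
Round 5: Briarlake=54 Fernhollow=60 → close Fernhollow (overflow 45)
  60÷1 = 60 each, +1 to first 0

Closure order: Greywater, Ironridge, Cedarfen, Ashgrove, Fernhollow
Last habitat: Briarlake with 114 animals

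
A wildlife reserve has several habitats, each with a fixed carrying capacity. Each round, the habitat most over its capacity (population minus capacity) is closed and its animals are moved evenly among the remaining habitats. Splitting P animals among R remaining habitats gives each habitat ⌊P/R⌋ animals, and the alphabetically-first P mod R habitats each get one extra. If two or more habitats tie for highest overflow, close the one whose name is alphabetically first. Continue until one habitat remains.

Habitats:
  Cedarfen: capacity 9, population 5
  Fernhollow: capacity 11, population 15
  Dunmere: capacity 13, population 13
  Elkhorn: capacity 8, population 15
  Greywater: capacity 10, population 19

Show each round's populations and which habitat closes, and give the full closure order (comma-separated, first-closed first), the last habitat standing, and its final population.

Round 1: Cedarfen=5 Dunmere=13 Elkhorn=15 Fernhollow=15 Greywater=19 → close Greywater (overflow 9)
  19÷4 = 4 each, +1 to first 3
Round 2: Cedarfen=10 Dunmere=18 Elkhorn=20 Fernhollow=19 → close Elkhorn (overflow 12)
  20÷3 = 6 each, +1 to first 2
Round 3: Cedarfen=17 Dunmere=25 Fernhollow=25 → close Fernhollow (overflow 14)
  25÷2 = 12 each, +1 to first 1
Round 4: Cedarfen=30 Dunmere=37 → close Dunmere (overflow 24)
  37÷1 = 37 each, +1 to first 0

Closure order: Greywater, Elkhorn, Fernhollow, Dunmere
Last habitat: Cedarfen with 67 animals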